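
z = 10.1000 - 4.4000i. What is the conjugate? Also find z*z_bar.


z_bar = 10.1000 + 4.4000i
z*z_bar = 10.1^2 + (-4.4)^2 = 102.01 + 19.36 = 121.37

z_bar = 10.1000 + 4.4000i, z*z_bar = 121.37


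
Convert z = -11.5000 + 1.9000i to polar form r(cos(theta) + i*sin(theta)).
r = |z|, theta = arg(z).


r = sqrt(132.25+3.61) = sqrt(135.86) = 11.6559
theta = atan2(1.9, -11.5) = 170.6185 degrees

r = 11.6559, theta = 170.6185 degrees


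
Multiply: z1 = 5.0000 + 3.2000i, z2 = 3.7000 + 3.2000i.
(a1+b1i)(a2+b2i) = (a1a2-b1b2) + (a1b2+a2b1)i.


Real = 5*3.7 - 3.2*3.2 = 18.5 - 10.24 = 8.26
Imag = 5*3.2 + 3.7*3.2 = 16 + 11.84 = 27.84

8.2600 + 27.8400i


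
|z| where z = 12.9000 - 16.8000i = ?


|z| = sqrt(12.9^2 + (-16.8)^2) = sqrt(166.41 + 282.24) = sqrt(448.65) = 21.1814

|z| = 21.1814


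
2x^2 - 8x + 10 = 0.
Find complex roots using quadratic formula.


disc = (-8)^2 - 4*2*10 = 64 - 80 = -16
sqrt(|disc|) = sqrt(16) = 4.0000
Real part = 8/(2*2) = 2.0000
Imag part = 4.0000/(2*2) = 1.0000

2.0000 ± 1.0000i


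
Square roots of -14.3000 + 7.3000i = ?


|z| = sqrt(204.49+53.29) = 16.0555
sqrt((|z|+a)/2) = sqrt((16.0555+(-14.3))/2) = sqrt(0.8778) = 0.9369
sqrt((|z|-a)/2) = sqrt((16.0555-(-14.3))/2) = sqrt(15.1778) = 3.8959

±(0.9369 + 3.8959i) i.e. 0.9369 + 3.8959i and -0.9369 - 3.8959i


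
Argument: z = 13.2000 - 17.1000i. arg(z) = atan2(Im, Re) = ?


Re = 13.2, Im = -17.1
arg = atan2(-17.1, 13.2) = -52.3344 degrees

arg(z) = -52.3344 degrees


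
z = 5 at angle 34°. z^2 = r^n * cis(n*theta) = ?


r^2 = 5^2 = 25
n*theta = 2*34° = 68° = 68° (mod 360)
a = 25*cos(68°) = 9.3652
b = 25*sin(68°) = 23.1796

25 cis(68°) = 9.3652 + 23.1796i


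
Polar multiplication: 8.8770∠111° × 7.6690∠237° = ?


r = 8.8770 * 7.6690 = 68.0777
theta = 111° + 237° = 348° = 348° (mod 360)

68.0777 cis(348°)


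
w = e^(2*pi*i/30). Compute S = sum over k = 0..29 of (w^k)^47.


The roots are w_k = w^k with w = e^(2*pi*i/30), and (w^k)^47 = (w^47)^k.
So S = 1 + u + u^2 + ... + u^(29) with u = w^47.
47 = 1*30 + 17, so 47 is not a multiple of 30: u = (w^30)^1 * w^17 = w^17 ≠ 1 (w is a primitive 30th root), while u^30 = (w^30)^47 = 1.
Geometric series: S = (1 - u^30)/(1 - u) = (1 - 1)/(1 - u) = 0

S = 0


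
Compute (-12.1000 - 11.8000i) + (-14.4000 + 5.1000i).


Real: -12.1 - 14.4 = -26.5
Imag: -11.8 + 5.1 = -6.7

-26.5000 - 6.7000i


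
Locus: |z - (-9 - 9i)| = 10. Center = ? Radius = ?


|z - z0| = r is a circle with center z0 and radius r.
Center = (-9, -9), radius = 10

Circle with center (-9, -9) and radius 10


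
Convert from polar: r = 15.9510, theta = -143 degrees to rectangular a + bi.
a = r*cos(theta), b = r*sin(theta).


a = 15.9510*cos(-143°) = 15.9510*(-0.798636) = -12.7390
b = 15.9510*sin(-143°) = 15.9510*(-0.60182) = -9.5996

-12.7390 - 9.5996i


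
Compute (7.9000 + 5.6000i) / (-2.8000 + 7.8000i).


Conjugate of z2 = -2.8000 - 7.8000i
Numerator: (7.9000 + 5.6000i)(-2.8000 - 7.8000i) = 21.5600 - 77.3000i
Denominator: (-2.8)^2 + 7.8^2 = 68.68
Result = (21.5600 - 77.3000i)/68.68

0.3139 - 1.1255i


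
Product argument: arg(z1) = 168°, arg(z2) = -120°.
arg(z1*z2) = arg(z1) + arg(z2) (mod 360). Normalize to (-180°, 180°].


arg(z1*z2) = 168° - 120° = 48°
Normalized to (-180°, 180°]: 48°

48°


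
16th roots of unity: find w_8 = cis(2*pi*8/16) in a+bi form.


Angle = 360*8/16 = 180°
a = cos(180°) = -1.0000
b = sin(180°) = 0

-1.0000 + 0i


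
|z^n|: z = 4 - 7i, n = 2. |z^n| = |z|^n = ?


|z| = sqrt(16+49) = sqrt(65) = 8.0623
|z^2| = |z|^2 = (sqrt(65))^2 = 65

|z^2| = 65


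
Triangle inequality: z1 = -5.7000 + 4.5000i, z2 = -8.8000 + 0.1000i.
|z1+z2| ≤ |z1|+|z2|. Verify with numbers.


|z1| = sqrt((-5.7)^2 + 4.5^2) = sqrt(52.74) = 7.2622
|z2| = sqrt((-8.8)^2 + 0.1^2) = sqrt(77.45) = 8.8006
z1+z2 = -14.5000 + 4.6000i
|z1+z2| = sqrt(231.41) = 15.2122
|z1|+|z2| = 7.2622 + 8.8006 = 16.0628

|z1+z2| = 15.2122 ≤ |z1|+|z2| = 16.0628 (verified)


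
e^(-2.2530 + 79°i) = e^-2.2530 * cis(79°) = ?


e^-2.2530 = 0.1051
cos(79°) = 0.1908
sin(79°) = 0.9816
Real = 0.1051*0.1908 = 0.0201
Imag = 0.1051*0.9816 = 0.1032

0.0201 + 0.1032i


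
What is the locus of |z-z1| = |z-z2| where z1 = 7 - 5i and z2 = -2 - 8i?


Equal distances means the locus is the perpendicular bisector of z1 and z2.
Midpoint = ((7+(-2))/2, (-5+(-8))/2) = (2.5000, -6.5000)

Perpendicular bisector through (2.5000, -6.5000)


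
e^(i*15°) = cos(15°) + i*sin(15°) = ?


cos(15°) = 0.9659
sin(15°) = 0.2588

e^(i*15°) = 0.9659 + 0.2588i


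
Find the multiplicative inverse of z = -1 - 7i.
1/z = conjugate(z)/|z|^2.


|z|^2 = 1+49 = 50
1/z = (-1 + 7i)/50

1/z = -0.0200 + 0.1400i


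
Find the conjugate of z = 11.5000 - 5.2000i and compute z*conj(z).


z_bar = 11.5000 + 5.2000i
z*z_bar = 11.5^2 + (-5.2)^2 = 132.25 + 27.04 = 159.29

z_bar = 11.5000 + 5.2000i, z*z_bar = 159.29


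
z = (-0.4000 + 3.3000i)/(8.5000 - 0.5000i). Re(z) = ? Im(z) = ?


Multiply by conjugate: (-0.4000 + 3.3000i)(8.5000 + 0.5000i) / (8.5^2 + (-0.5)^2)
Numerator real = -0.4*8.5 + 3.3*(-0.5) = -5.05
Numerator imag = 3.3*8.5 - (-0.4)*(-0.5) = 27.85
Denominator = 72.5
Re(z) = -5.05/72.5 = -0.0697
Im(z) = 27.85/72.5 = 0.3841

Re(z) = -0.0697, Im(z) = 0.3841


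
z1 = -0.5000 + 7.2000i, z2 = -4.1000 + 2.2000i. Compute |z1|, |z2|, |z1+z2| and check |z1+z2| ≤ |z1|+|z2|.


|z1| = sqrt((-0.5)^2 + 7.2^2) = sqrt(52.09) = 7.2173
|z2| = sqrt((-4.1)^2 + 2.2^2) = sqrt(21.65) = 4.6530
z1+z2 = -4.6000 + 9.4000i
|z1+z2| = sqrt(109.52) = 10.4652
|z1|+|z2| = 7.2173 + 4.6530 = 11.8703

|z1+z2| = 10.4652 ≤ |z1|+|z2| = 11.8703 (verified)


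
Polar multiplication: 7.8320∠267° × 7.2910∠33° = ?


r = 7.8320 * 7.2910 = 57.1031
theta = 267° + 33° = 300° = 300° (mod 360)

57.1031 cis(300°)


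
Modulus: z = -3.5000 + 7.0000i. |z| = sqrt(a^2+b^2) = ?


|z| = sqrt((-3.5)^2 + 7^2) = sqrt(12.25 + 49) = sqrt(61.25) = 7.8262

|z| = 7.8262


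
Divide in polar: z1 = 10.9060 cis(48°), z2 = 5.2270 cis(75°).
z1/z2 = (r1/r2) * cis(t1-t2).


r = 10.9060 / 5.2270 = 2.0865
theta = 48° - 75° = -27° = 333° (mod 360)

2.0865 cis(333°)


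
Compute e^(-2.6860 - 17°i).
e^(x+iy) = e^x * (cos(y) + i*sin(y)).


e^-2.6860 = 0.0682
cos(-17°) = 0.9563
sin(-17°) = -0.2924
Real = 0.0682*0.9563 = 0.0652
Imag = 0.0682*(-0.2924) = -0.0199

0.0652 - 0.0199i


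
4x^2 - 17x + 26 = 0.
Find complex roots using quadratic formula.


disc = (-17)^2 - 4*4*26 = 289 - 416 = -127
sqrt(|disc|) = sqrt(127) = 11.2694
Real part = 17/(2*4) = 2.1250
Imag part = 11.2694/(2*4) = 1.4087

2.1250 ± 1.4087i


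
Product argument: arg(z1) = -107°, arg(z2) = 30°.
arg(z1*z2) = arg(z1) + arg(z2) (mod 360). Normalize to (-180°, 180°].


arg(z1*z2) = -107° + 30° = -77°
Normalized to (-180°, 180°]: -77°

-77°


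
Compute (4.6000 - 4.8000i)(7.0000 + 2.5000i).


Real = 4.6*7 - (-4.8)*2.5 = 32.2 - (-12) = 44.2
Imag = 4.6*2.5 + 7*(-4.8) = 11.5 - (33.6) = -22.1

44.2000 - 22.1000i


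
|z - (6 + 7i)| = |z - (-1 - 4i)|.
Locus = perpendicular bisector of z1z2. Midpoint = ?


Equal distances means the locus is the perpendicular bisector of z1 and z2.
Midpoint = ((6+(-1))/2, (7+(-4))/2) = (2.5000, 1.5000)

Perpendicular bisector through (2.5000, 1.5000)


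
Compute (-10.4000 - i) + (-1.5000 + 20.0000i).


Real: -10.4 - 1.5 = -11.9
Imag: -1 + 20 = 19

-11.9000 + 19.0000i


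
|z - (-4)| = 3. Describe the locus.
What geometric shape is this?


|z - z0| = r is a circle with center z0 and radius r.
Center = (-4, 0), radius = 3

Circle with center (-4, 0) and radius 3


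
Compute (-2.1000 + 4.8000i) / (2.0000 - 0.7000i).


Conjugate of z2 = 2.0000 + 0.7000i
Numerator: (-2.1000 + 4.8000i)(2.0000 + 0.7000i) = -7.5600 + 8.1300i
Denominator: 2^2 + (-0.7)^2 = 4.49
Result = (-7.5600 + 8.1300i)/4.49

-1.6837 + 1.8107i


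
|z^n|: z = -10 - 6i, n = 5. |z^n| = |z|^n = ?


|z| = sqrt(100+36) = sqrt(136) = 11.6619
|z^5| = |z|^5 = (sqrt(136))^5 = 136^2 * sqrt(136) = 18496*sqrt(136)

|z^5| = 18496*sqrt(136) ≈ 215698.5725


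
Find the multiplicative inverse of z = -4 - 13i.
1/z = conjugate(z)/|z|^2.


|z|^2 = 16+169 = 185
1/z = (-4 + 13i)/185

1/z = -0.0216 + 0.0703i


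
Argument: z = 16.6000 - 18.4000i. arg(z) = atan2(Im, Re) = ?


Re = 16.6, Im = -18.4
arg = atan2(-18.4, 16.6) = -47.9440 degrees

arg(z) = -47.9440 degrees


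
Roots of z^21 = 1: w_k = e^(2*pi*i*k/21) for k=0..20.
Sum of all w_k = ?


The sum of all 21th roots of unity is 0.
Geometric series: (1 - w^21)/(1 - w) = (1-1)/(1-w) = 0 since w^21 = 1, w ≠ 1.
Alternatively: coefficient of z^20 in z^21 - 1 is 0.

0


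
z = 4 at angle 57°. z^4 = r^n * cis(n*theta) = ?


r^4 = 4^4 = 256
n*theta = 4*57° = 228° = 228° (mod 360)
a = 256*cos(228°) = -171.2974
b = 256*sin(228°) = -190.2451

256 cis(228°) = -171.2974 - 190.2451i


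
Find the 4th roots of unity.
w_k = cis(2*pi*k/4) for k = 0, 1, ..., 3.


The 4th roots of unity are cis(360k/4°) for k=0..3
Angle step = 360/4 = 90°
Primitive root: cis(90°)
Primitive root = 0 + 1.0000i

4 roots at angles: 0°, 90°, 180°, 270°


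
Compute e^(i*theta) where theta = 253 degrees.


cos(253°) = -0.2924
sin(253°) = -0.9563

e^(i*253°) = -0.2924 - 0.9563i


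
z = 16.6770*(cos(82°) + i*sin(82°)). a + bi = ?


a = 16.6770*cos(82°) = 16.6770*0.139173 = 2.3210
b = 16.6770*sin(82°) = 16.6770*0.99027 = 16.5147

2.3210 + 16.5147i


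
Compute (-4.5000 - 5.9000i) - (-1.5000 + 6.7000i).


Real: -4.5 + 1.5 = -3
Imag: -5.9 - 6.7 = -12.6

-3.0000 - 12.6000i


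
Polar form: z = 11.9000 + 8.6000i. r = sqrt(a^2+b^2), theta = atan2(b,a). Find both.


r = sqrt(141.61+73.96) = sqrt(215.57) = 14.6823
theta = atan2(8.6, 11.9) = 35.8552 degrees

r = 14.6823, theta = 35.8552 degrees


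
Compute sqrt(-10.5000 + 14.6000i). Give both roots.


|z| = sqrt(110.25+213.16) = 17.9836
sqrt((|z|+a)/2) = sqrt((17.9836+(-10.5))/2) = sqrt(3.7418) = 1.9344
sqrt((|z|-a)/2) = sqrt((17.9836-(-10.5))/2) = sqrt(14.2418) = 3.7738

±(1.9344 + 3.7738i) i.e. 1.9344 + 3.7738i and -1.9344 - 3.7738i


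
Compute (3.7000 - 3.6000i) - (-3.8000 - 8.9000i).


Real: 3.7 + 3.8 = 7.5
Imag: -3.6 + 8.9 = 5.3

7.5000 + 5.3000i


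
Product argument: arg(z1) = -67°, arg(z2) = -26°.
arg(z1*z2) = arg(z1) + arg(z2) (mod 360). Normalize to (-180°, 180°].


arg(z1*z2) = -67° - 26° = -93°
Normalized to (-180°, 180°]: -93°

-93°


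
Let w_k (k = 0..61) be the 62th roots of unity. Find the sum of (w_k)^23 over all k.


The roots are w_k = w^k with w = e^(2*pi*i/62), and (w^k)^23 = (w^23)^k.
So S = 1 + u + u^2 + ... + u^(61) with u = w^23.
23 = 0*62 + 23, so 23 is not a multiple of 62: u = w^23 ≠ 1 (w is a primitive 62th root), while u^62 = (w^62)^23 = 1.
Geometric series: S = (1 - u^62)/(1 - u) = (1 - 1)/(1 - u) = 0

S = 0


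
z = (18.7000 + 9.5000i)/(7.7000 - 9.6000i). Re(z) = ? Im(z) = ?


Multiply by conjugate: (18.7000 + 9.5000i)(7.7000 + 9.6000i) / (7.7^2 + (-9.6)^2)
Numerator real = 18.7*7.7 + 9.5*(-9.6) = 52.79
Numerator imag = 9.5*7.7 - 18.7*(-9.6) = 252.67
Denominator = 151.45
Re(z) = 52.79/151.45 = 0.3486
Im(z) = 252.67/151.45 = 1.6683

Re(z) = 0.3486, Im(z) = 1.6683


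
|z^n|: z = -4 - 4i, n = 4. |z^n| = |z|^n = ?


|z| = sqrt(16+16) = sqrt(32) = 5.6569
|z^4| = |z|^4 = (sqrt(32))^4 = 32^2 = 1024

|z^4| = 1024


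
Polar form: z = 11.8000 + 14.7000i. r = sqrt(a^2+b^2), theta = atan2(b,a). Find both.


r = sqrt(139.24+216.09) = sqrt(355.33) = 18.8502
theta = atan2(14.7, 11.8) = 51.2453 degrees

r = 18.8502, theta = 51.2453 degrees


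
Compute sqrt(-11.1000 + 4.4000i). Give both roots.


|z| = sqrt(123.21+19.36) = 11.9403
sqrt((|z|+a)/2) = sqrt((11.9403+(-11.1))/2) = sqrt(0.4201) = 0.6482
sqrt((|z|-a)/2) = sqrt((11.9403-(-11.1))/2) = sqrt(11.5201) = 3.3941

±(0.6482 + 3.3941i) i.e. 0.6482 + 3.3941i and -0.6482 - 3.3941i


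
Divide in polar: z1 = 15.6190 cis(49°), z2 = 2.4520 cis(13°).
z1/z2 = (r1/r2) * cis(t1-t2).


r = 15.6190 / 2.4520 = 6.3699
theta = 49° - 13° = 36° = 36° (mod 360)

6.3699 cis(36°)


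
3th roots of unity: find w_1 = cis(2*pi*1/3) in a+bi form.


Angle = 360*1/3 = 120°
a = cos(120°) = -0.5000
b = sin(120°) = 0.8660

-0.5000 + 0.8660i


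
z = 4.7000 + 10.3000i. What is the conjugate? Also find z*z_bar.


z_bar = 4.7000 - 10.3000i
z*z_bar = 4.7^2 + 10.3^2 = 22.09 + 106.09 = 128.18

z_bar = 4.7000 - 10.3000i, z*z_bar = 128.18


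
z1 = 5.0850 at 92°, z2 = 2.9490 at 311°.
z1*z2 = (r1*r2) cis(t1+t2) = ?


r = 5.0850 * 2.9490 = 14.9957
theta = 92° + 311° = 403° = 43° (mod 360)

14.9957 cis(43°)


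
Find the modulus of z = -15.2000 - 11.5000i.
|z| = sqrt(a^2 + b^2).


|z| = sqrt((-15.2)^2 + (-11.5)^2) = sqrt(231.04 + 132.25) = sqrt(363.29) = 19.0602

|z| = 19.0602


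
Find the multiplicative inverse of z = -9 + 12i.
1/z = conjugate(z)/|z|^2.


|z|^2 = 81+144 = 225
1/z = (-9 - 12i)/225

1/z = -0.0400 - 0.0533i


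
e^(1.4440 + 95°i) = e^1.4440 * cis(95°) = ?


e^1.4440 = 4.2376
cos(95°) = -0.08716
sin(95°) = 0.9962
Real = 4.2376*(-0.08716) = -0.3693
Imag = 4.2376*0.9962 = 4.2215

-0.3693 + 4.2215i


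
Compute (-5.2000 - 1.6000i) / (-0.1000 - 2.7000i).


Conjugate of z2 = -0.1000 + 2.7000i
Numerator: (-5.2000 - 1.6000i)(-0.1000 + 2.7000i) = 4.8400 - 13.8800i
Denominator: (-0.1)^2 + (-2.7)^2 = 7.3
Result = (4.8400 - 13.8800i)/7.3

0.6630 - 1.9014i


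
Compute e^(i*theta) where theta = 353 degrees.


cos(353°) = 0.9925
sin(353°) = -0.1219

e^(i*353°) = 0.9925 - 0.1219i


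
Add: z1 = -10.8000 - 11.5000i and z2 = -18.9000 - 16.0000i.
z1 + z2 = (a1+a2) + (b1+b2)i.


Real: -10.8 - 18.9 = -29.7
Imag: -11.5 - 16 = -27.5

-29.7000 - 27.5000i


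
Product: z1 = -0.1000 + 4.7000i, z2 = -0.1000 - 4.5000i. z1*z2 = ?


Real = -0.1*(-0.1) - 4.7*(-4.5) = 0.01 - (-21.15) = 21.16
Imag = -0.1*(-4.5) - (0.1)*4.7 = 0.45 - (0.47) = -0.02

21.1600 - 0.0200i


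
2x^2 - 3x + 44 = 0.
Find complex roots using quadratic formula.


disc = (-3)^2 - 4*2*44 = 9 - 352 = -343
sqrt(|disc|) = sqrt(343) = 18.5203
Real part = 3/(2*2) = 0.7500
Imag part = 18.5203/(2*2) = 4.6301

0.7500 ± 4.6301i


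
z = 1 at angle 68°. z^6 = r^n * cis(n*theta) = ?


r^6 = 1^6 = 1
n*theta = 6*68° = 408° = 48° (mod 360)
a = 1*cos(48°) = 0.6691
b = 1*sin(48°) = 0.7431

1 cis(48°) = 0.6691 + 0.7431i


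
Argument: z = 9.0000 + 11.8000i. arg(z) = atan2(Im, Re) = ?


Re = 9, Im = 11.8
arg = atan2(11.8, 9) = 52.6668 degrees

arg(z) = 52.6668 degrees


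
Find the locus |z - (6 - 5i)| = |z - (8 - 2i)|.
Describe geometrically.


Equal distances means the locus is the perpendicular bisector of z1 and z2.
Midpoint = ((6+8)/2, (-5+(-2))/2) = (7.0000, -3.5000)

Perpendicular bisector through (7.0000, -3.5000)


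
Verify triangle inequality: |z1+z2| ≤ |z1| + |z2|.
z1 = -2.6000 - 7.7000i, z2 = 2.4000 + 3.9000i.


|z1| = sqrt((-2.6)^2 + (-7.7)^2) = sqrt(66.05) = 8.1271
|z2| = sqrt(2.4^2 + 3.9^2) = sqrt(20.97) = 4.5793
z1+z2 = -0.2000 - 3.8000i
|z1+z2| = sqrt(14.48) = 3.8053
|z1|+|z2| = 8.1271 + 4.5793 = 12.7064

|z1+z2| = 3.8053 ≤ |z1|+|z2| = 12.7064 (verified)


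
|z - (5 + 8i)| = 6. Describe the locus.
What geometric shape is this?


|z - z0| = r is a circle with center z0 and radius r.
Center = (5, 8), radius = 6

Circle with center (5, 8) and radius 6


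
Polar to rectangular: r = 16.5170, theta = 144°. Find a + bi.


a = 16.5170*cos(144°) = 16.5170*(-0.809017) = -13.3625
b = 16.5170*sin(144°) = 16.5170*0.587785 = 9.7084

-13.3625 + 9.7084i


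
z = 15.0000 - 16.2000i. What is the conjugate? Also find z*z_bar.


z_bar = 15.0000 + 16.2000i
z*z_bar = 15^2 + (-16.2)^2 = 225 + 262.44 = 487.44

z_bar = 15.0000 + 16.2000i, z*z_bar = 487.44


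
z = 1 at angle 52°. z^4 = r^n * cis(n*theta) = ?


r^4 = 1^4 = 1
n*theta = 4*52° = 208° = 208° (mod 360)
a = 1*cos(208°) = -0.8829
b = 1*sin(208°) = -0.4695

1 cis(208°) = -0.8829 - 0.4695i


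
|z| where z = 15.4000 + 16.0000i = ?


|z| = sqrt(15.4^2 + 16^2) = sqrt(237.16 + 256) = sqrt(493.16) = 22.2072

|z| = 22.2072


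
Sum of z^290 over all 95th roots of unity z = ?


The roots are w_k = w^k with w = e^(2*pi*i/95), and (w^k)^290 = (w^290)^k.
So S = 1 + u + u^2 + ... + u^(94) with u = w^290.
290 = 3*95 + 5, so 290 is not a multiple of 95: u = (w^95)^3 * w^5 = w^5 ≠ 1 (w is a primitive 95th root), while u^95 = (w^95)^290 = 1.
Geometric series: S = (1 - u^95)/(1 - u) = (1 - 1)/(1 - u) = 0

S = 0


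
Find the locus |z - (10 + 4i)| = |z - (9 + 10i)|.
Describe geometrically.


Equal distances means the locus is the perpendicular bisector of z1 and z2.
Midpoint = ((10+9)/2, (4+10)/2) = (9.5000, 7.0000)

Perpendicular bisector through (9.5000, 7.0000)


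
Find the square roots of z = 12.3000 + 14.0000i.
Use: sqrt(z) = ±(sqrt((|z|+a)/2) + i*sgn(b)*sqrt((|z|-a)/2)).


|z| = sqrt(151.29+196) = 18.6357
sqrt((|z|+a)/2) = sqrt((18.6357+12.3)/2) = sqrt(15.4679) = 3.9329
sqrt((|z|-a)/2) = sqrt((18.6357-12.3)/2) = sqrt(3.1679) = 1.7798

±(3.9329 + 1.7798i) i.e. 3.9329 + 1.7798i and -3.9329 - 1.7798i


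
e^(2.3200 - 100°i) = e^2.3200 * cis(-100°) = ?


e^2.3200 = 10.1757
cos(-100°) = -0.17365
sin(-100°) = -0.98481
Real = 10.1757*(-0.17365) = -1.7670
Imag = 10.1757*(-0.98481) = -10.0211

-1.7670 - 10.0211i


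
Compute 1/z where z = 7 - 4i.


|z|^2 = 49+16 = 65
1/z = (7 + 4i)/65

1/z = 0.1077 + 0.0615i


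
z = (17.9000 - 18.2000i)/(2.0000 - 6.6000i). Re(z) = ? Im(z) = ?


Multiply by conjugate: (17.9000 - 18.2000i)(2.0000 + 6.6000i) / (2^2 + (-6.6)^2)
Numerator real = 17.9*2 - (18.2)*(-6.6) = 155.92
Numerator imag = -18.2*2 - 17.9*(-6.6) = 81.74
Denominator = 47.56
Re(z) = 155.92/47.56 = 3.2784
Im(z) = 81.74/47.56 = 1.7187

Re(z) = 3.2784, Im(z) = 1.7187


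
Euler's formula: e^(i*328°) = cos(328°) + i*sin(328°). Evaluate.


cos(328°) = 0.8480
sin(328°) = -0.5299

e^(i*328°) = 0.8480 - 0.5299i


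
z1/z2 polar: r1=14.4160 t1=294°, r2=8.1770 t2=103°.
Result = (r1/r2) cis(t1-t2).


r = 14.4160 / 8.1770 = 1.7630
theta = 294° - 103° = 191° = 191° (mod 360)

1.7630 cis(191°)


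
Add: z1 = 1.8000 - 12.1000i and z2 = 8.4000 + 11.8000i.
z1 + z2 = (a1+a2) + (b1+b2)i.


Real: 1.8 + 8.4 = 10.2
Imag: -12.1 + 11.8 = -0.3

10.2000 - 0.3000i


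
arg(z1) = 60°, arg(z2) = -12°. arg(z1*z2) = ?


arg(z1*z2) = 60° - 12° = 48°
Normalized to (-180°, 180°]: 48°

48°


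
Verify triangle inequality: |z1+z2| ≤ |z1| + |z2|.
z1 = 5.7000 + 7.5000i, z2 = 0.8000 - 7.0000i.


|z1| = sqrt(5.7^2 + 7.5^2) = sqrt(88.74) = 9.4202
|z2| = sqrt(0.8^2 + (-7)^2) = sqrt(49.64) = 7.0456
z1+z2 = 6.5000 + 0.5000i
|z1+z2| = sqrt(42.5) = 6.5192
|z1|+|z2| = 9.4202 + 7.0456 = 16.4658

|z1+z2| = 6.5192 ≤ |z1|+|z2| = 16.4658 (verified)


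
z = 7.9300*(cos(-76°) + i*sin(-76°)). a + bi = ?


a = 7.9300*cos(-76°) = 7.9300*0.24192 = 1.9184
b = 7.9300*sin(-76°) = 7.9300*(-0.970296) = -7.6944

1.9184 - 7.6944i


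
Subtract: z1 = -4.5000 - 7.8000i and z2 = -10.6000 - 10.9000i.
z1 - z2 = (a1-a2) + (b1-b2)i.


Real: -4.5 + 10.6 = 6.1
Imag: -7.8 + 10.9 = 3.1

6.1000 + 3.1000i


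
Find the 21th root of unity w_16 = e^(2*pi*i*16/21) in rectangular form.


Angle = 360*16/21 = 274.2857°
a = cos(274.2857°) = 0.0747
b = sin(274.2857°) = -0.9972

0.0747 - 0.9972i


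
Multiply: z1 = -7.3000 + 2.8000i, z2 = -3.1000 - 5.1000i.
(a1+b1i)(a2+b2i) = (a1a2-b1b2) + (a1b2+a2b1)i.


Real = -7.3*(-3.1) - 2.8*(-5.1) = 22.63 - (-14.28) = 36.91
Imag = -7.3*(-5.1) - (3.1)*2.8 = 37.23 - (8.68) = 28.55

36.9100 + 28.5500i


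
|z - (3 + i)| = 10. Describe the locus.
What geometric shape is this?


|z - z0| = r is a circle with center z0 and radius r.
Center = (3, 1), radius = 10

Circle with center (3, 1) and radius 10


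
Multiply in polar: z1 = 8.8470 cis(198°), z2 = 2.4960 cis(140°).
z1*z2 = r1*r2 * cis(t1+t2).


r = 8.8470 * 2.4960 = 22.0821
theta = 198° + 140° = 338° = 338° (mod 360)

22.0821 cis(338°)


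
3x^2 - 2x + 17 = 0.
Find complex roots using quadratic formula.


disc = (-2)^2 - 4*3*17 = 4 - 204 = -200
sqrt(|disc|) = sqrt(200) = 14.1421
Real part = 2/(2*3) = 0.3333
Imag part = 14.1421/(2*3) = 2.3570

0.3333 ± 2.3570i


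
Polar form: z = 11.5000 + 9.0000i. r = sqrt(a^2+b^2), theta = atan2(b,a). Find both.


r = sqrt(132.25+81) = sqrt(213.25) = 14.6031
theta = atan2(9, 11.5) = 38.0470 degrees

r = 14.6031, theta = 38.0470 degrees


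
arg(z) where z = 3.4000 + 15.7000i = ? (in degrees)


Re = 3.4, Im = 15.7
arg = atan2(15.7, 3.4) = 77.7807 degrees

arg(z) = 77.7807 degrees


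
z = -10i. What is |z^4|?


|z| = sqrt(0+100) = sqrt(100) = 10
|z^4| = |z|^4 = 10^4 = 10000

|z^4| = 10000


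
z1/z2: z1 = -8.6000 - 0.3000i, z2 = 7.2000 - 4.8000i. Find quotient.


Conjugate of z2 = 7.2000 + 4.8000i
Numerator: (-8.6000 - 0.3000i)(7.2000 + 4.8000i) = -60.4800 - 43.4400i
Denominator: 7.2^2 + (-4.8)^2 = 74.88
Result = (-60.4800 - 43.4400i)/74.88

-0.8077 - 0.5801i


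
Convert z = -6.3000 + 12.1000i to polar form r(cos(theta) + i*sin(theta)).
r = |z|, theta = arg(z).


r = sqrt(39.69+146.41) = sqrt(186.1) = 13.6418
theta = atan2(12.1, -6.3) = 117.5042 degrees

r = 13.6418, theta = 117.5042 degrees


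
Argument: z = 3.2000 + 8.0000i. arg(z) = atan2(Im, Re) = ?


Re = 3.2, Im = 8
arg = atan2(8, 3.2) = 68.1986 degrees

arg(z) = 68.1986 degrees


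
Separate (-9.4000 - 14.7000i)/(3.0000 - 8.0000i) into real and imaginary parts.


Multiply by conjugate: (-9.4000 - 14.7000i)(3.0000 + 8.0000i) / (3^2 + (-8)^2)
Numerator real = -9.4*3 - (14.7)*(-8) = 89.4
Numerator imag = -14.7*3 - (-9.4)*(-8) = -119.3
Denominator = 73
Re(z) = 89.4/73 = 1.2247
Im(z) = -119.3/73 = -1.6342

Re(z) = 1.2247, Im(z) = -1.6342


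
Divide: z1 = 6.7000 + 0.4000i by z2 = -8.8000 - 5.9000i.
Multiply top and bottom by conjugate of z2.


Conjugate of z2 = -8.8000 + 5.9000i
Numerator: (6.7000 + 0.4000i)(-8.8000 + 5.9000i) = -61.3200 + 36.0100i
Denominator: (-8.8)^2 + (-5.9)^2 = 112.25
Result = (-61.3200 + 36.0100i)/112.25

-0.5463 + 0.3208i


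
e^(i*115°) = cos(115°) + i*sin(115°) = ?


cos(115°) = -0.4226
sin(115°) = 0.9063

e^(i*115°) = -0.4226 + 0.9063i


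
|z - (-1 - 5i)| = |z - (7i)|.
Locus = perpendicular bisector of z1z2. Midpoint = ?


Equal distances means the locus is the perpendicular bisector of z1 and z2.
Midpoint = ((-1+0)/2, (-5+7)/2) = (-0.5000, 1.0000)

Perpendicular bisector through (-0.5000, 1.0000)


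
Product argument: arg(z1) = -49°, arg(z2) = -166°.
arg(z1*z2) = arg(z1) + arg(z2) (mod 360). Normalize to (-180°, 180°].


arg(z1*z2) = -49° - 166° = -215°
Normalized to (-180°, 180°]: 145°

145°


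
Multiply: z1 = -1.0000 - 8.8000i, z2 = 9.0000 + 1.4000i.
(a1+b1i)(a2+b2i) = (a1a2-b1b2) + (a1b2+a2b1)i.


Real = -1*9 - (-8.8)*1.4 = -9 - (-12.32) = 3.32
Imag = -1*1.4 + 9*(-8.8) = -1.4 - (79.2) = -80.6

3.3200 - 80.6000i


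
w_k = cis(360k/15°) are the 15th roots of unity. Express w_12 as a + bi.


Angle = 360*12/15 = 288°
a = cos(288°) = 0.3090
b = sin(288°) = -0.9511

0.3090 - 0.9511i


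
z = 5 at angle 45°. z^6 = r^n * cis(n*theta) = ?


r^6 = 5^6 = 15625
n*theta = 6*45° = 270° = 270° (mod 360)
a = 15625*cos(270°) = 0
b = 15625*sin(270°) = -15625.0000

15625 cis(270°) = 0 - 15625.0000i


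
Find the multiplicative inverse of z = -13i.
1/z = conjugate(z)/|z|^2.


|z|^2 = 0+169 = 169
1/z = (0 + 13i)/169

1/z = 0 + 0.0769i


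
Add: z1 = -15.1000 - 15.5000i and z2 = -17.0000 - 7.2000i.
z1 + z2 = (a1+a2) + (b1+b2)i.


Real: -15.1 - 17 = -32.1
Imag: -15.5 - 7.2 = -22.7

-32.1000 - 22.7000i


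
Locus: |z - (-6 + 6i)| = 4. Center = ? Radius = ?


|z - z0| = r is a circle with center z0 and radius r.
Center = (-6, 6), radius = 4

Circle with center (-6, 6) and radius 4


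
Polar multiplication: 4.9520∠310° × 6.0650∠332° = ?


r = 4.9520 * 6.0650 = 30.0339
theta = 310° + 332° = 642° = 282° (mod 360)

30.0339 cis(282°)


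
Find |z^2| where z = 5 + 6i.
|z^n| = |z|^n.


|z| = sqrt(25+36) = sqrt(61) = 7.8102
|z^2| = |z|^2 = (sqrt(61))^2 = 61

|z^2| = 61


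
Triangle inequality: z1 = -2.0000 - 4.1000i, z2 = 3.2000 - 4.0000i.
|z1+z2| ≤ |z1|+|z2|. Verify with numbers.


|z1| = sqrt((-2)^2 + (-4.1)^2) = sqrt(20.81) = 4.5618
|z2| = sqrt(3.2^2 + (-4)^2) = sqrt(26.24) = 5.1225
z1+z2 = 1.2000 - 8.1000i
|z1+z2| = sqrt(67.05) = 8.1884
|z1|+|z2| = 4.5618 + 5.1225 = 9.6843

|z1+z2| = 8.1884 ≤ |z1|+|z2| = 9.6843 (verified)


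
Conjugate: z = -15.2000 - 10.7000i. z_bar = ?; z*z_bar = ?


z_bar = -15.2000 + 10.7000i
z*z_bar = (-15.2)^2 + (-10.7)^2 = 231.04 + 114.49 = 345.53

z_bar = -15.2000 + 10.7000i, z*z_bar = 345.53


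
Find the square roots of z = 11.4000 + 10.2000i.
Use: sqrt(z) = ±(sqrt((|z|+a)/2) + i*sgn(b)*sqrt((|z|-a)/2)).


|z| = sqrt(129.96+104.04) = 15.2971
sqrt((|z|+a)/2) = sqrt((15.2971+11.4)/2) = sqrt(13.3485) = 3.6536
sqrt((|z|-a)/2) = sqrt((15.2971-11.4)/2) = sqrt(1.9485) = 1.3959

±(3.6536 + 1.3959i) i.e. 3.6536 + 1.3959i and -3.6536 - 1.3959i


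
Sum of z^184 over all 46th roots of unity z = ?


The roots are w_k = w^k with w = e^(2*pi*i/46), and (w^k)^184 = (w^184)^k.
So S = 1 + u + u^2 + ... + u^(45) with u = w^184.
184 = 4*46 + 0, so 184 is a multiple of 46 and u = (w^46)^4 = 1.
Every one of the 46 terms equals 1: S = 46

S = 46


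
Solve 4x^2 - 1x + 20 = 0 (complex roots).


disc = (-1)^2 - 4*4*20 = 1 - 320 = -319
sqrt(|disc|) = sqrt(319) = 17.8606
Real part = 1/(2*4) = 0.1250
Imag part = 17.8606/(2*4) = 2.2326

0.1250 ± 2.2326i


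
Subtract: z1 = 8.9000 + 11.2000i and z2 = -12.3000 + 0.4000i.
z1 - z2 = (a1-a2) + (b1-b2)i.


Real: 8.9 + 12.3 = 21.2
Imag: 11.2 - 0.4 = 10.8

21.2000 + 10.8000i


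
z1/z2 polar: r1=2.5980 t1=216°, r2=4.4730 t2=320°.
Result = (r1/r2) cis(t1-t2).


r = 2.5980 / 4.4730 = 0.5808
theta = 216° - 320° = -104° = 256° (mod 360)

0.5808 cis(256°)


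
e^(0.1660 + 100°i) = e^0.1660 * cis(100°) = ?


e^0.1660 = 1.18057
cos(100°) = -0.17365
sin(100°) = 0.9848
Real = 1.18057*(-0.17365) = -0.2050
Imag = 1.18057*0.9848 = 1.1626

-0.2050 + 1.1626i


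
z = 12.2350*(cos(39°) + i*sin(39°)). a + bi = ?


a = 12.2350*cos(39°) = 12.2350*0.77715 = 9.5084
b = 12.2350*sin(39°) = 12.2350*0.62932 = 7.6997

9.5084 + 7.6997i


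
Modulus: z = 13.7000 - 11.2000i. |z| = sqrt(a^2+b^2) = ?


|z| = sqrt(13.7^2 + (-11.2)^2) = sqrt(187.69 + 125.44) = sqrt(313.13) = 17.6955

|z| = 17.6955


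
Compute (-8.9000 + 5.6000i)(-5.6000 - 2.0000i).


Real = -8.9*(-5.6) - 5.6*(-2) = 49.84 - (-11.2) = 61.04
Imag = -8.9*(-2) - (5.6)*5.6 = 17.8 - (31.36) = -13.56

61.0400 - 13.5600i


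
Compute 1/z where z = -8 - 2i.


|z|^2 = 64+4 = 68
1/z = (-8 + 2i)/68

1/z = -0.1176 + 0.0294i


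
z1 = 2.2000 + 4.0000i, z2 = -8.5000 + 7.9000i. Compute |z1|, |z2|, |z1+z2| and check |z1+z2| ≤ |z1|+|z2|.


|z1| = sqrt(2.2^2 + 4^2) = sqrt(20.84) = 4.5651
|z2| = sqrt((-8.5)^2 + 7.9^2) = sqrt(134.66) = 11.6043
z1+z2 = -6.3000 + 11.9000i
|z1+z2| = sqrt(181.3) = 13.4648
|z1|+|z2| = 4.5651 + 11.6043 = 16.1694

|z1+z2| = 13.4648 ≤ |z1|+|z2| = 16.1694 (verified)


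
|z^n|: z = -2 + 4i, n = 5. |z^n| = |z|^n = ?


|z| = sqrt(4+16) = sqrt(20) = 4.4721
|z^5| = |z|^5 = (sqrt(20))^5 = 20^2 * sqrt(20) = 400*sqrt(20)

|z^5| = 400*sqrt(20) ≈ 1788.8544


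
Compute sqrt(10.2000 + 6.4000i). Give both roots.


|z| = sqrt(104.04+40.96) = 12.0416
sqrt((|z|+a)/2) = sqrt((12.0416+10.2)/2) = sqrt(11.1208) = 3.3348
sqrt((|z|-a)/2) = sqrt((12.0416-10.2)/2) = sqrt(0.9208) = 0.9596

±(3.3348 + 0.9596i) i.e. 3.3348 + 0.9596i and -3.3348 - 0.9596i


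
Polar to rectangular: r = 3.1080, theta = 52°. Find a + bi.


a = 3.1080*cos(52°) = 3.1080*0.61566 = 1.9135
b = 3.1080*sin(52°) = 3.1080*0.788 = 2.4491

1.9135 + 2.4491i


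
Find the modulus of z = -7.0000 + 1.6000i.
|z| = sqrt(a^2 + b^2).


|z| = sqrt((-7)^2 + 1.6^2) = sqrt(49 + 2.56) = sqrt(51.56) = 7.1805

|z| = 7.1805


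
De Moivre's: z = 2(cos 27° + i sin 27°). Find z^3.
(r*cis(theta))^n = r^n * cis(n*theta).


r^3 = 2^3 = 8
n*theta = 3*27° = 81° = 81° (mod 360)
a = 8*cos(81°) = 1.2515
b = 8*sin(81°) = 7.9015

8 cis(81°) = 1.2515 + 7.9015i


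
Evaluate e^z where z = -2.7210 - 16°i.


e^-2.7210 = 0.0658
cos(-16°) = 0.9613
sin(-16°) = -0.2756
Real = 0.0658*0.9613 = 0.0633
Imag = 0.0658*(-0.2756) = -0.0181

0.0633 - 0.0181i


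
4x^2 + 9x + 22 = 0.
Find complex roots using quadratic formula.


disc = 9^2 - 4*4*22 = 81 - 352 = -271
sqrt(|disc|) = sqrt(271) = 16.4621
Real part = -9/(2*4) = -1.1250
Imag part = 16.4621/(2*4) = 2.0578

-1.1250 ± 2.0578i


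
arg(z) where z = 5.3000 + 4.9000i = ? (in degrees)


Re = 5.3, Im = 4.9
arg = atan2(4.9, 5.3) = 42.7543 degrees

arg(z) = 42.7543 degrees


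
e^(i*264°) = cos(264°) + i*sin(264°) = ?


cos(264°) = -0.1045
sin(264°) = -0.9945

e^(i*264°) = -0.1045 - 0.9945i


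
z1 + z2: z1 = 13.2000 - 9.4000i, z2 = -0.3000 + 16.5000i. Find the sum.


Real: 13.2 - 0.3 = 12.9
Imag: -9.4 + 16.5 = 7.1

12.9000 + 7.1000i


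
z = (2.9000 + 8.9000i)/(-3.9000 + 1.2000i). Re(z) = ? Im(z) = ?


Multiply by conjugate: (2.9000 + 8.9000i)(-3.9000 - 1.2000i) / ((-3.9)^2 + 1.2^2)
Numerator real = 2.9*(-3.9) + 8.9*1.2 = -0.63
Numerator imag = 8.9*(-3.9) - 2.9*1.2 = -38.19
Denominator = 16.65
Re(z) = -0.63/16.65 = -0.0378
Im(z) = -38.19/16.65 = -2.2937

Re(z) = -0.0378, Im(z) = -2.2937


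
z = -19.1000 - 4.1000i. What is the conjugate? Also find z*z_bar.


z_bar = -19.1000 + 4.1000i
z*z_bar = (-19.1)^2 + (-4.1)^2 = 364.81 + 16.81 = 381.62

z_bar = -19.1000 + 4.1000i, z*z_bar = 381.62


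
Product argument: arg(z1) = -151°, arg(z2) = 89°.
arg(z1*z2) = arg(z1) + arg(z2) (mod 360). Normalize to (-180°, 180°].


arg(z1*z2) = -151° + 89° = -62°
Normalized to (-180°, 180°]: -62°

-62°


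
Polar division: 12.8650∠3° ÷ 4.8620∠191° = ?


r = 12.8650 / 4.8620 = 2.6460
theta = 3° - 191° = -188° = 172° (mod 360)

2.6460 cis(172°)


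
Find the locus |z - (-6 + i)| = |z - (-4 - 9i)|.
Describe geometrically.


Equal distances means the locus is the perpendicular bisector of z1 and z2.
Midpoint = ((-6+(-4))/2, (1+(-9))/2) = (-5.0000, -4.0000)

Perpendicular bisector through (-5.0000, -4.0000)


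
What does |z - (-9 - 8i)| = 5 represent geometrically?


|z - z0| = r is a circle with center z0 and radius r.
Center = (-9, -8), radius = 5

Circle with center (-9, -8) and radius 5


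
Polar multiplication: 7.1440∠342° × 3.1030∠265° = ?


r = 7.1440 * 3.1030 = 22.1678
theta = 342° + 265° = 607° = 247° (mod 360)

22.1678 cis(247°)


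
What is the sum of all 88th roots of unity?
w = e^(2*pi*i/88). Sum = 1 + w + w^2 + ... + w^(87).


The sum of all 88th roots of unity is 0.
Geometric series: (1 - w^88)/(1 - w) = (1-1)/(1-w) = 0 since w^88 = 1, w ≠ 1.
Alternatively: coefficient of z^87 in z^88 - 1 is 0.

0


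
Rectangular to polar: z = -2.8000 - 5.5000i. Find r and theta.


r = sqrt(7.84+30.25) = sqrt(38.09) = 6.1717
theta = atan2(-5.5, -2.8) = -116.9802 degrees

r = 6.1717, theta = -116.9802 degrees


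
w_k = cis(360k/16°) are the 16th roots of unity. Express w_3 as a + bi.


Angle = 360*3/16 = 67.5°
a = cos(67.5°) = 0.3827
b = sin(67.5°) = 0.9239

0.3827 + 0.9239i


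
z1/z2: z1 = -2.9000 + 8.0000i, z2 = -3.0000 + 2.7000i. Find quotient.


Conjugate of z2 = -3.0000 - 2.7000i
Numerator: (-2.9000 + 8.0000i)(-3.0000 - 2.7000i) = 30.3000 - 16.1700i
Denominator: (-3)^2 + 2.7^2 = 16.29
Result = (30.3000 - 16.1700i)/16.29

1.8600 - 0.9926i


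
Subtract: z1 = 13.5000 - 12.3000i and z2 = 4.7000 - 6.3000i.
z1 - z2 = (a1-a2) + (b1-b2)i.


Real: 13.5 - 4.7 = 8.8
Imag: -12.3 + 6.3 = -6

8.8000 - 6.0000i


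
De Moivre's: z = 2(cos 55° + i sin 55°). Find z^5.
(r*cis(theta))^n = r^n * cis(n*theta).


r^5 = 2^5 = 32
n*theta = 5*55° = 275° = 275° (mod 360)
a = 32*cos(275°) = 2.7890
b = 32*sin(275°) = -31.8782

32 cis(275°) = 2.7890 - 31.8782i


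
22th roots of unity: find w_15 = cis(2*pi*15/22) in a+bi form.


Angle = 360*15/22 = 245.4545°
a = cos(245.4545°) = -0.4154
b = sin(245.4545°) = -0.9096

-0.4154 - 0.9096i


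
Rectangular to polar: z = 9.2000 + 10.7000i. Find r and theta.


r = sqrt(84.64+114.49) = sqrt(199.13) = 14.1113
theta = atan2(10.7, 9.2) = 49.3106 degrees

r = 14.1113, theta = 49.3106 degrees


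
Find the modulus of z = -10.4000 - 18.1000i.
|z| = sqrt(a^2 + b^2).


|z| = sqrt((-10.4)^2 + (-18.1)^2) = sqrt(108.16 + 327.61) = sqrt(435.77) = 20.8751

|z| = 20.8751


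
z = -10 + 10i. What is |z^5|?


|z| = sqrt(100+100) = sqrt(200) = 14.1421
|z^5| = |z|^5 = (sqrt(200))^5 = 200^2 * sqrt(200) = 40000*sqrt(200)

|z^5| = 40000*sqrt(200) ≈ 565685.4249


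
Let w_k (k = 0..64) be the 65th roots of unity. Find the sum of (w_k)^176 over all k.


The roots are w_k = w^k with w = e^(2*pi*i/65), and (w^k)^176 = (w^176)^k.
So S = 1 + u + u^2 + ... + u^(64) with u = w^176.
176 = 2*65 + 46, so 176 is not a multiple of 65: u = (w^65)^2 * w^46 = w^46 ≠ 1 (w is a primitive 65th root), while u^65 = (w^65)^176 = 1.
Geometric series: S = (1 - u^65)/(1 - u) = (1 - 1)/(1 - u) = 0

S = 0


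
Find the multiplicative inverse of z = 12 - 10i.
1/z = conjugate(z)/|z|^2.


|z|^2 = 144+100 = 244
1/z = (12 + 10i)/244

1/z = 0.0492 + 0.0410i


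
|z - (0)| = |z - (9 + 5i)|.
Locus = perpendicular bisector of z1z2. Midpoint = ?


Equal distances means the locus is the perpendicular bisector of z1 and z2.
Midpoint = ((0+9)/2, (0+5)/2) = (4.5000, 2.5000)

Perpendicular bisector through (4.5000, 2.5000)


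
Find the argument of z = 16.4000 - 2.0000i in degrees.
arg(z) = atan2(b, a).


Re = 16.4, Im = -2
arg = atan2(-2, 16.4) = -6.9530 degrees

arg(z) = -6.9530 degrees


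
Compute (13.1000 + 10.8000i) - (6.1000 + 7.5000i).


Real: 13.1 - 6.1 = 7
Imag: 10.8 - 7.5 = 3.3

7.0000 + 3.3000i


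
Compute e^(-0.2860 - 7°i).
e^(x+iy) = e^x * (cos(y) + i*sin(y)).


e^-0.2860 = 0.7513
cos(-7°) = 0.9925
sin(-7°) = -0.1219
Real = 0.7513*0.9925 = 0.7457
Imag = 0.7513*(-0.1219) = -0.0916

0.7457 - 0.0916i


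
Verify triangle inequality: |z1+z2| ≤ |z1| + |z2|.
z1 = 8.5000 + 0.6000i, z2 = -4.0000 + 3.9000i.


|z1| = sqrt(8.5^2 + 0.6^2) = sqrt(72.61) = 8.5212
|z2| = sqrt((-4)^2 + 3.9^2) = sqrt(31.21) = 5.5866
z1+z2 = 4.5000 + 4.5000i
|z1+z2| = sqrt(40.5) = 6.3640
|z1|+|z2| = 8.5212 + 5.5866 = 14.1078

|z1+z2| = 6.3640 ≤ |z1|+|z2| = 14.1078 (verified)


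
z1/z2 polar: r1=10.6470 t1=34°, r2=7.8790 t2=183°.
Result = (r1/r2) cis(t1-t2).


r = 10.6470 / 7.8790 = 1.3513
theta = 34° - 183° = -149° = 211° (mod 360)

1.3513 cis(211°)


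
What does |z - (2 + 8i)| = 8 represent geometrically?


|z - z0| = r is a circle with center z0 and radius r.
Center = (2, 8), radius = 8

Circle with center (2, 8) and radius 8


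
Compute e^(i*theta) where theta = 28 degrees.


cos(28°) = 0.8829
sin(28°) = 0.4695

e^(i*28°) = 0.8829 + 0.4695i


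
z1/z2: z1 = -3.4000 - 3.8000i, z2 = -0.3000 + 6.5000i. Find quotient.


Conjugate of z2 = -0.3000 - 6.5000i
Numerator: (-3.4000 - 3.8000i)(-0.3000 - 6.5000i) = -23.6800 + 23.2400i
Denominator: (-0.3)^2 + 6.5^2 = 42.34
Result = (-23.6800 + 23.2400i)/42.34

-0.5593 + 0.5489i


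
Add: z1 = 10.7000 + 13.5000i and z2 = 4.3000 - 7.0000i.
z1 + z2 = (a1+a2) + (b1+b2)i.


Real: 10.7 + 4.3 = 15
Imag: 13.5 - 7 = 6.5

15.0000 + 6.5000i


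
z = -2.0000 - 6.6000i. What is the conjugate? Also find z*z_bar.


z_bar = -2.0000 + 6.6000i
z*z_bar = (-2)^2 + (-6.6)^2 = 4 + 43.56 = 47.56

z_bar = -2.0000 + 6.6000i, z*z_bar = 47.56


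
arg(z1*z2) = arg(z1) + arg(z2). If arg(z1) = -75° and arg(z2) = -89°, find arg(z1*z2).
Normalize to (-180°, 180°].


arg(z1*z2) = -75° - 89° = -164°
Normalized to (-180°, 180°]: -164°

-164°


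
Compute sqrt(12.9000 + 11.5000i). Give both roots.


|z| = sqrt(166.41+132.25) = 17.2818
sqrt((|z|+a)/2) = sqrt((17.2818+12.9)/2) = sqrt(15.0909) = 3.8847
sqrt((|z|-a)/2) = sqrt((17.2818-12.9)/2) = sqrt(2.1909) = 1.4802

±(3.8847 + 1.4802i) i.e. 3.8847 + 1.4802i and -3.8847 - 1.4802i


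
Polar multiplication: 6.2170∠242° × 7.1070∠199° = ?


r = 6.2170 * 7.1070 = 44.1842
theta = 242° + 199° = 441° = 81° (mod 360)

44.1842 cis(81°)


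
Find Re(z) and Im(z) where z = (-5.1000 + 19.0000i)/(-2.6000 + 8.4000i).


Multiply by conjugate: (-5.1000 + 19.0000i)(-2.6000 - 8.4000i) / ((-2.6)^2 + 8.4^2)
Numerator real = -5.1*(-2.6) + 19*8.4 = 172.86
Numerator imag = 19*(-2.6) - (-5.1)*8.4 = -6.56
Denominator = 77.32
Re(z) = 172.86/77.32 = 2.2356
Im(z) = -6.56/77.32 = -0.0848

Re(z) = 2.2356, Im(z) = -0.0848


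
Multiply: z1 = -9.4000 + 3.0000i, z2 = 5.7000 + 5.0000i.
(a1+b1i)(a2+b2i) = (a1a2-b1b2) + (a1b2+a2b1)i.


Real = -9.4*5.7 - 3*5 = -53.58 - 15 = -68.58
Imag = -9.4*5 + 5.7*3 = -47 + 17.1 = -29.9

-68.5800 - 29.9000i


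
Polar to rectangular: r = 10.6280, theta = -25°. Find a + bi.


a = 10.6280*cos(-25°) = 10.6280*0.9063 = 9.6322
b = 10.6280*sin(-25°) = 10.6280*(-0.42262) = -4.4916

9.6322 - 4.4916i


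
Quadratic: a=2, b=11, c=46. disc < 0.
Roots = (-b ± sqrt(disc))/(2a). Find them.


disc = 11^2 - 4*2*46 = 121 - 368 = -247
sqrt(|disc|) = sqrt(247) = 15.7162
Real part = -11/(2*2) = -2.7500
Imag part = 15.7162/(2*2) = 3.9291

-2.7500 ± 3.9291i


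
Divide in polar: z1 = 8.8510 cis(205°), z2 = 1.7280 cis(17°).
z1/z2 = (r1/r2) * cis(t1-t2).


r = 8.8510 / 1.7280 = 5.1221
theta = 205° - 17° = 188° = 188° (mod 360)

5.1221 cis(188°)


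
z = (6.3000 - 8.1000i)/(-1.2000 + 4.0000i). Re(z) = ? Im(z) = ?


Multiply by conjugate: (6.3000 - 8.1000i)(-1.2000 - 4.0000i) / ((-1.2)^2 + 4^2)
Numerator real = 6.3*(-1.2) - (8.1)*4 = -39.96
Numerator imag = -8.1*(-1.2) - 6.3*4 = -15.48
Denominator = 17.44
Re(z) = -39.96/17.44 = -2.2913
Im(z) = -15.48/17.44 = -0.8876

Re(z) = -2.2913, Im(z) = -0.8876


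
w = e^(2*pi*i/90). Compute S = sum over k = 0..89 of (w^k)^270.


The roots are w_k = w^k with w = e^(2*pi*i/90), and (w^k)^270 = (w^270)^k.
So S = 1 + u + u^2 + ... + u^(89) with u = w^270.
270 = 3*90 + 0, so 270 is a multiple of 90 and u = (w^90)^3 = 1.
Every one of the 90 terms equals 1: S = 90

S = 90


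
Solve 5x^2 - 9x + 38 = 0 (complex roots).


disc = (-9)^2 - 4*5*38 = 81 - 760 = -679
sqrt(|disc|) = sqrt(679) = 26.0576
Real part = 9/(2*5) = 0.9000
Imag part = 26.0576/(2*5) = 2.6058

0.9000 ± 2.6058i


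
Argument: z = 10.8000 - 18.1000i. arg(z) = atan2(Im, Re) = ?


Re = 10.8, Im = -18.1
arg = atan2(-18.1, 10.8) = -59.1761 degrees

arg(z) = -59.1761 degrees


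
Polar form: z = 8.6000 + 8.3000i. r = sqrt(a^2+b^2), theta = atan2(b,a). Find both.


r = sqrt(73.96+68.89) = sqrt(142.85) = 11.9520
theta = atan2(8.3, 8.6) = 43.9830 degrees

r = 11.9520, theta = 43.9830 degrees


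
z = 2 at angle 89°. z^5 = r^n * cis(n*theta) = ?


r^5 = 2^5 = 32
n*theta = 5*89° = 445° = 85° (mod 360)
a = 32*cos(85°) = 2.7890
b = 32*sin(85°) = 31.8782

32 cis(85°) = 2.7890 + 31.8782i


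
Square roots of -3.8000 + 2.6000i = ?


|z| = sqrt(14.44+6.76) = 4.6043
sqrt((|z|+a)/2) = sqrt((4.6043+(-3.8))/2) = sqrt(0.4022) = 0.6342
sqrt((|z|-a)/2) = sqrt((4.6043-(-3.8))/2) = sqrt(4.2022) = 2.0499

±(0.6342 + 2.0499i) i.e. 0.6342 + 2.0499i and -0.6342 - 2.0499i


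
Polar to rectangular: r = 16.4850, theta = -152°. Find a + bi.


a = 16.4850*cos(-152°) = 16.4850*(-0.88295) = -14.5554
b = 16.4850*sin(-152°) = 16.4850*(-0.46947) = -7.7392

-14.5554 - 7.7392i
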